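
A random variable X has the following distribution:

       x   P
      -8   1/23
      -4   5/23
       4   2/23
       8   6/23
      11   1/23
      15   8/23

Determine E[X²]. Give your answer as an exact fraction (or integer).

E[X²] = (1/23)·64 + (5/23)·16 + (2/23)·16 + (6/23)·64 + (1/23)·121 + (8/23)·225
     = 2481/23

2481/23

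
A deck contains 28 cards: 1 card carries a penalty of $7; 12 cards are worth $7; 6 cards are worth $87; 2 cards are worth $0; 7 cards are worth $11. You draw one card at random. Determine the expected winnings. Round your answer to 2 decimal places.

$24.14

E[payout] = (1/28)·(-7) + (12/28)·7 + (6/28)·87 + (2/28)·0 + (7/28)·11 = 169/7
≈ $24.14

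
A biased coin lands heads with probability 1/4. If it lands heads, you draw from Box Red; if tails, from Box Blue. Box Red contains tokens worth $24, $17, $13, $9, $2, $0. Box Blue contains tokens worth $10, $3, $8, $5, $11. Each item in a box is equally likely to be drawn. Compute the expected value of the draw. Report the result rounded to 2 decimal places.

E[X | Box Red] = (24 + 17 + 13 + 9 + 2 + 0)/6 = 65/6
E[X | Box Blue] = (10 + 3 + 8 + 5 + 11)/5 = 37/5
E[X] = (1/4)·65/6 + (3/4)·37/5 = 991/120 ≈ 8.26

$8.26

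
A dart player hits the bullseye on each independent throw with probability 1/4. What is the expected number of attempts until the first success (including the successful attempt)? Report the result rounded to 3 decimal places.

For a geometric distribution, E[trials] = 1/p = 1/(1/4) = 4.
≈ 4.000

4.000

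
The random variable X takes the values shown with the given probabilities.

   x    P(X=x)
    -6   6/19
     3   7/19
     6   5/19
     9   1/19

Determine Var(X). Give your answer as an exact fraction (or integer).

E[X] = (6/19)·(-6) + (7/19)·3 + (5/19)·6 + (1/19)·9 = 24/19
E[X²] = (6/19)·36 + (7/19)·9 + (5/19)·36 + (1/19)·81 = 540/19
Var(X) = 540/19 − (24/19)² = 9684/361

9684/361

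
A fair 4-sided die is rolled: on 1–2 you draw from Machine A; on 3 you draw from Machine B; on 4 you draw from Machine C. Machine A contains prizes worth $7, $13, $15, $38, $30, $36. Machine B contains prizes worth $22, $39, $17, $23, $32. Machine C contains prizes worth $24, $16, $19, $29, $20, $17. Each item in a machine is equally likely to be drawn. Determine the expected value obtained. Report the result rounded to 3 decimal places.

E[X | Machine A] = (7 + 13 + 15 + 38 + 30 + 36)/6 = 139/6
E[X | Machine B] = (22 + 39 + 17 + 23 + 32)/5 = 133/5
E[X | Machine C] = (24 + 16 + 19 + 29 + 20 + 17)/6 = 125/6
E[X] = (1/2)·139/6 + (1/4)·133/5 + (1/4)·125/6 = 2813/120 ≈ 23.442

$23.442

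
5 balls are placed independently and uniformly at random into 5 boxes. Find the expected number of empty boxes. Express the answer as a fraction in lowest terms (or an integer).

Let Xⱼ=1 if box j is empty. P(Xⱼ=1) = ((5-1)/5)^5 = 1024/3125.
By linearity, E[#empty] = 5·1024/3125 = 1024/625.

1024/625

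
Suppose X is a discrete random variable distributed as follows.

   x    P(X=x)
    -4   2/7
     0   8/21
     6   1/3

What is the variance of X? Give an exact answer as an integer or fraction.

776/49

E[X] = (2/7)·(-4) + (8/21)·0 + (1/3)·6 = 6/7
E[X²] = (2/7)·16 + (8/21)·0 + (1/3)·36 = 116/7
Var(X) = 116/7 − (6/7)² = 776/49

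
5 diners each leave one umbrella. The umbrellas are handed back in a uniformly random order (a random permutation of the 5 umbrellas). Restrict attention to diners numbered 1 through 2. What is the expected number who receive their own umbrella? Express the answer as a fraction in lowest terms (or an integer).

2/5

Let Xᵢ = 1 if person i gets their own umbrella. For each i, P(Xᵢ=1) = 1/5.
By linearity of expectation, E[X₁+…+X_2] = 2·(1/5) = 2/5.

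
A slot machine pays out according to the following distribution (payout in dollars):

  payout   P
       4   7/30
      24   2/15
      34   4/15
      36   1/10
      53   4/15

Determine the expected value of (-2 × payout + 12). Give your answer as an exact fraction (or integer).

E[-2x+12] = (7/30)·4 + (2/15)·(-36) + (4/15)·(-56) + (1/10)·(-60) + (4/15)·(-94)
     = -748/15

-748/15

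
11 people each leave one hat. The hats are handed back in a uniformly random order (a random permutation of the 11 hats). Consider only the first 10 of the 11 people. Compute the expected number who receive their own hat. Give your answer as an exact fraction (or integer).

Let Xᵢ = 1 if person i gets their own hat. For each i, P(Xᵢ=1) = 1/11.
By linearity of expectation, E[X₁+…+X_10] = 10·(1/11) = 10/11.

10/11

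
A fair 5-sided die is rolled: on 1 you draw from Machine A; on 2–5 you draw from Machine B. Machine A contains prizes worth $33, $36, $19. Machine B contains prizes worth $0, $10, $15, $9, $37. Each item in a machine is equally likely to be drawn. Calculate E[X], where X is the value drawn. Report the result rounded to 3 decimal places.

E[X | Machine A] = (33 + 36 + 19)/3 = 88/3
E[X | Machine B] = (0 + 10 + 15 + 9 + 37)/5 = 71/5
E[X] = (1/5)·88/3 + (4/5)·71/5 = 1292/75 ≈ 17.227

$17.227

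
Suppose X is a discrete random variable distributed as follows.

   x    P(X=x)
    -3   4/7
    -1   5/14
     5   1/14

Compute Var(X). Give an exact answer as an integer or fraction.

213/49

E[X] = (4/7)·(-3) + (5/14)·(-1) + (1/14)·5 = -12/7
E[X²] = (4/7)·9 + (5/14)·1 + (1/14)·25 = 51/7
Var(X) = 51/7 − (-12/7)² = 213/49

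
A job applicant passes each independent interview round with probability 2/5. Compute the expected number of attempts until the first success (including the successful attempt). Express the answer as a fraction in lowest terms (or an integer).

5/2

For a geometric distribution, E[trials] = 1/p = 1/(2/5) = 5/2.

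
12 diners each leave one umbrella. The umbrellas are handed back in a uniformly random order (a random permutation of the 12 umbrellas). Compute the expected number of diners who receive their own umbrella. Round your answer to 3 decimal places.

1.000

Let Xᵢ = 1 if person i gets their own umbrella. For each i, P(Xᵢ=1) = 1/12.
By linearity of expectation, E[X₁+…+X_12] = 12·(1/12) = 1.
≈ 1.000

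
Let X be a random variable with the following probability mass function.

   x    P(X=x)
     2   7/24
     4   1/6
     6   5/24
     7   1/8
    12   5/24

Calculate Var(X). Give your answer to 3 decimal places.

12.943

E[X] = (7/24)·2 + (1/6)·4 + (5/24)·6 + (1/8)·7 + (5/24)·12 = 47/8
E[X²] = (7/24)·4 + (1/6)·16 + (5/24)·36 + (1/8)·49 + (5/24)·144 = 1139/24
Var(X) = 1139/24 − (47/8)² = 2485/192 ≈ 12.943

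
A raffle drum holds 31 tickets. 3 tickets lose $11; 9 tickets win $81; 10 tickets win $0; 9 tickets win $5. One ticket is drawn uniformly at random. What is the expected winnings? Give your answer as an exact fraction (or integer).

741/31 dollars

E[payout] = (3/31)·(-11) + (9/31)·81 + (10/31)·0 + (9/31)·5 = 741/31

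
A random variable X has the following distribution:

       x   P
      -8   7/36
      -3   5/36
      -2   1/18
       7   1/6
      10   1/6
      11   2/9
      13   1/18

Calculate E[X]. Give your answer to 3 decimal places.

3.917

E[X] = (7/36)·(-8) + (5/36)·(-3) + (1/18)·(-2) + (1/6)·7 + (1/6)·10 + (2/9)·11 + (1/18)·13
     = 47/12 ≈ 3.917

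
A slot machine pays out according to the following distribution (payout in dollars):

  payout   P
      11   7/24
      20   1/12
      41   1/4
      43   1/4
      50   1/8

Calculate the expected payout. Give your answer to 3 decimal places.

E[X] = (7/24)·11 + (1/12)·20 + (1/4)·41 + (1/4)·43 + (1/8)·50
     = 257/8 ≈ 32.125

$32.125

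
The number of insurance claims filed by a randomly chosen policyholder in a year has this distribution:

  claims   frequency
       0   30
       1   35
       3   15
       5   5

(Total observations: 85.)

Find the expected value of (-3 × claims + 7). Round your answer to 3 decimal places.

3.294

Total = 85, so P(claims=0) = 30/85, etc.
E[-3x+7] = (6/17)·7 + (7/17)·4 + (3/17)·(-2) + (1/17)·(-8)
     = 56/17 ≈ 3.294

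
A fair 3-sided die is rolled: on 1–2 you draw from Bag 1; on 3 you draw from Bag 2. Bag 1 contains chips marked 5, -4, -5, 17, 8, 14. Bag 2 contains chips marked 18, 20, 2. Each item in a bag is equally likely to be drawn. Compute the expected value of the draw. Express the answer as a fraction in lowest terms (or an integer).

25/3

E[X | Bag 1] = (5 − 4 − 5 + 17 + 8 + 14)/6 = 35/6
E[X | Bag 2] = (18 + 20 + 2)/3 = 40/3
E[X] = (2/3)·35/6 + (1/3)·40/3 = 25/3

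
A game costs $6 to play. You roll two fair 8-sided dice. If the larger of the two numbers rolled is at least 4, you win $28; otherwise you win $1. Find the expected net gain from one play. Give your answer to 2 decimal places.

$18.20

E[payout] = (9/64)·1 + (55/64)·28 = 1549/64
Expected profit = 1549/64 − 6 = 1165/64 ≈ $18.20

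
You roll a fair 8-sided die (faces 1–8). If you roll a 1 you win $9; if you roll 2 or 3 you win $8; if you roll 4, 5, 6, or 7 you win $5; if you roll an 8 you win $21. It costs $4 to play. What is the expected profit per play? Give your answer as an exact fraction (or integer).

17/4 dollars

E[payout] = (1/2)·5 + (1/4)·8 + (1/8)·9 + (1/8)·21 = 33/4
Expected profit = 33/4 − 4 = 17/4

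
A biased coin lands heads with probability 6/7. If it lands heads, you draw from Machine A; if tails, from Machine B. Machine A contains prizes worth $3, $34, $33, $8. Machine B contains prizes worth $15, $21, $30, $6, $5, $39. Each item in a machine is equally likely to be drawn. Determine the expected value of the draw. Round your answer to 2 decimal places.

$19.48

E[X | Machine A] = (3 + 34 + 33 + 8)/4 = 39/2
E[X | Machine B] = (15 + 21 + 30 + 6 + 5 + 39)/6 = 58/3
E[X] = (6/7)·39/2 + (1/7)·58/3 = 409/21 ≈ 19.48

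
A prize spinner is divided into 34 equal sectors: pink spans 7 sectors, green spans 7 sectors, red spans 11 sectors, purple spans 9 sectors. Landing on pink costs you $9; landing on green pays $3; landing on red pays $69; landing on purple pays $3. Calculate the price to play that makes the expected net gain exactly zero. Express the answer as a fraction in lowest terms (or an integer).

E[payout] = (7/34)·(-9) + (7/34)·3 + (11/34)·69 + (9/34)·3 = 372/17
Fair fee = E[payout] = 372/17

372/17 dollars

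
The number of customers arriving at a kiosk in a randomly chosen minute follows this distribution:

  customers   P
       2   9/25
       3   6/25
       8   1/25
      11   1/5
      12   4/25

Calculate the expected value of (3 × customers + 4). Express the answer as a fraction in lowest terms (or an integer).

E[3x+4] = (9/25)·10 + (6/25)·13 + (1/25)·28 + (1/5)·37 + (4/25)·40
     = 541/25

541/25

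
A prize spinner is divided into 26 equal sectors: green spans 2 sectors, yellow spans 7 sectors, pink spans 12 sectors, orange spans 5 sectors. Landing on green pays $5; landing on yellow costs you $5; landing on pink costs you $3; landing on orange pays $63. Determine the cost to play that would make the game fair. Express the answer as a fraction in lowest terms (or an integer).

E[payout] = (2/26)·5 + (7/26)·(-5) + (12/26)·(-3) + (5/26)·63 = 127/13
Fair fee = E[payout] = 127/13

127/13 dollars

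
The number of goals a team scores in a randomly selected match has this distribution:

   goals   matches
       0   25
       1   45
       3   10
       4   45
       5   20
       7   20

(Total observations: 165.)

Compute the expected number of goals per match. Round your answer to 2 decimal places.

Total = 165, so P(goals=0) = 25/165, etc.
E[X] = (5/33)·0 + (3/11)·1 + (2/33)·3 + (3/11)·4 + (4/33)·5 + (4/33)·7
     = 3 ≈ 3.00

3.00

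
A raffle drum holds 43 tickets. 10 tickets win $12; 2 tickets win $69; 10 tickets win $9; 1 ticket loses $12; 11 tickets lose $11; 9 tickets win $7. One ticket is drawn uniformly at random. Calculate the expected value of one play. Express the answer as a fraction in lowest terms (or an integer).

278/43 dollars

E[payout] = (10/43)·12 + (2/43)·69 + (10/43)·9 + (1/43)·(-12) + (11/43)·(-11) + (9/43)·7 = 278/43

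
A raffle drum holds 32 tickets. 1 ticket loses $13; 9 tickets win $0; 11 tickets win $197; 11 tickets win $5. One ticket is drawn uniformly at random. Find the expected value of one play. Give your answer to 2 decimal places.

E[payout] = (1/32)·(-13) + (9/32)·0 + (11/32)·197 + (11/32)·5 = 2209/32
≈ $69.03

$69.03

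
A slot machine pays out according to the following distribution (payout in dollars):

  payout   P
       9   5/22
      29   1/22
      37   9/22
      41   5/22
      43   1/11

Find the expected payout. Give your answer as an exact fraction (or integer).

349/11 dollars

E[X] = (5/22)·9 + (1/22)·29 + (9/22)·37 + (5/22)·41 + (1/11)·43
     = 349/11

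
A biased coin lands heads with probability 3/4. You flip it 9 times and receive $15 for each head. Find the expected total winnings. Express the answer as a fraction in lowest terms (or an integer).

405/4 dollars

E[#heads] = 9·3/4 = 27/4 (linearity over flips).
E[winnings] = 15·27/4 = 405/4.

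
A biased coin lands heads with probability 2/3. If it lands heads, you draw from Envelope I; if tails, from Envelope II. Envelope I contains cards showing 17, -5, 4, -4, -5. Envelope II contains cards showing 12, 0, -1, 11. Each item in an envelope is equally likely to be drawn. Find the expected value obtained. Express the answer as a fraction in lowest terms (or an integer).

83/30

E[X | Envelope I] = (17 − 5 + 4 − 4 − 5)/5 = 7/5
E[X | Envelope II] = (12 + 0 − 1 + 11)/4 = 11/2
E[X] = (2/3)·7/5 + (1/3)·11/2 = 83/30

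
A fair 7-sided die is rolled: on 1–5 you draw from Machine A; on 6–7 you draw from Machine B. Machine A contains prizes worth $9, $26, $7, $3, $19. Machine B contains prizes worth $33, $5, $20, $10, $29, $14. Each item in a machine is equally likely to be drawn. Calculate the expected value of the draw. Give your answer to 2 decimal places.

E[X | Machine A] = (9 + 26 + 7 + 3 + 19)/5 = 64/5
E[X | Machine B] = (33 + 5 + 20 + 10 + 29 + 14)/6 = 37/2
E[X] = (5/7)·64/5 + (2/7)·37/2 = 101/7 ≈ 14.43

$14.43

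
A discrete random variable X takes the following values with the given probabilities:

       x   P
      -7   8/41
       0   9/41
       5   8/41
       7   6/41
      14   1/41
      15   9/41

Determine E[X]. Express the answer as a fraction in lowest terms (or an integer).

175/41

E[X] = (8/41)·(-7) + (9/41)·0 + (8/41)·5 + (6/41)·7 + (1/41)·14 + (9/41)·15
     = 175/41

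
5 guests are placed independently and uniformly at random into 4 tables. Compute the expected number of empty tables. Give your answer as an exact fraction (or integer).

Let Xⱼ=1 if table j is empty. P(Xⱼ=1) = ((4-1)/4)^5 = 243/1024.
By linearity, E[#empty] = 4·243/1024 = 243/256.

243/256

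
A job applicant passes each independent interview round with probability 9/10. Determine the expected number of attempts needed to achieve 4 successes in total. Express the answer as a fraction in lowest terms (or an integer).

40/9

By linearity (sum of 4 independent geometric waits), E[trials] = 4/p = 4/(9/10) = 40/9.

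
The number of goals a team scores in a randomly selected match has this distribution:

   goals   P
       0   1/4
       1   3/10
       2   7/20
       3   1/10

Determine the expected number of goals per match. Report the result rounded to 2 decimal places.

1.30

E[X] = (1/4)·0 + (3/10)·1 + (7/20)·2 + (1/10)·3
     = 13/10 ≈ 1.30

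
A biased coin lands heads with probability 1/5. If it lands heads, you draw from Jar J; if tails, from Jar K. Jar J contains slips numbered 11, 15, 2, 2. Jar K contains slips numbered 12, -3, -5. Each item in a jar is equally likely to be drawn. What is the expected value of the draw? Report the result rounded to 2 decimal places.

E[X | Jar J] = (11 + 15 + 2 + 2)/4 = 15/2
E[X | Jar K] = (12 − 3 − 5)/3 = 4/3
E[X] = (1/5)·15/2 + (4/5)·4/3 = 77/30 ≈ 2.57

2.57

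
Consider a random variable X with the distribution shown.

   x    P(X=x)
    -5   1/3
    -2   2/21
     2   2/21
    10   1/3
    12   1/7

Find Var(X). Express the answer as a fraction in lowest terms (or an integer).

22742/441

E[X] = (1/3)·(-5) + (2/21)·(-2) + (2/21)·2 + (1/3)·10 + (1/7)·12 = 71/21
E[X²] = (1/3)·25 + (2/21)·4 + (2/21)·4 + (1/3)·100 + (1/7)·144 = 63
Var(X) = 63 − (71/21)² = 22742/441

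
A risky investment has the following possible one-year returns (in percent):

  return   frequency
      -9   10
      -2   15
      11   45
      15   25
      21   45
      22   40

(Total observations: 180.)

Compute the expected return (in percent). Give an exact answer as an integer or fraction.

Total = 180, so P(return=-9) = 10/180, etc.
E[X] = (1/18)·(-9) + (1/12)·(-2) + (1/4)·11 + (5/36)·15 + (1/4)·21 + (2/9)·22
     = 515/36

515/36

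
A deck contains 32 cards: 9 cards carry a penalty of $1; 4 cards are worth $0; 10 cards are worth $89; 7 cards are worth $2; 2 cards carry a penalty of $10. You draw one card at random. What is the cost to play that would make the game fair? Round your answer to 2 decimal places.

$27.34

E[payout] = (9/32)·(-1) + (4/32)·0 + (10/32)·89 + (7/32)·2 + (2/32)·(-10) = 875/32
Fair fee = E[payout] = 875/32 ≈ $27.34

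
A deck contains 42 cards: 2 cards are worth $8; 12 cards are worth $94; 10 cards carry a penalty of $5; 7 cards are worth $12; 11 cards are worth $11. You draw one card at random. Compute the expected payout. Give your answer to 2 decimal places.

E[payout] = (2/42)·8 + (12/42)·94 + (10/42)·(-5) + (7/42)·12 + (11/42)·11 = 433/14
≈ $30.93

$30.93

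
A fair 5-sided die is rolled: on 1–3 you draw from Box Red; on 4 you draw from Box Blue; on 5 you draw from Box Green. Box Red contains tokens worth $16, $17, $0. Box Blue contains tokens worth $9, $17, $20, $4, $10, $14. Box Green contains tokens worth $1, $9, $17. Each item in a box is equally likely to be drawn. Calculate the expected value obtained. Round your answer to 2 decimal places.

$10.87

E[X | Box Red] = (16 + 17 + 0)/3 = 11
E[X | Box Blue] = (9 + 17 + 20 + 4 + 10 + 14)/6 = 37/3
E[X | Box Green] = (1 + 9 + 17)/3 = 9
E[X] = (3/5)·11 + (1/5)·37/3 + (1/5)·9 = 163/15 ≈ 10.87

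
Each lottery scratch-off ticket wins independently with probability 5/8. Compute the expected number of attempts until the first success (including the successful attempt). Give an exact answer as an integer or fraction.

For a geometric distribution, E[trials] = 1/p = 1/(5/8) = 8/5.

8/5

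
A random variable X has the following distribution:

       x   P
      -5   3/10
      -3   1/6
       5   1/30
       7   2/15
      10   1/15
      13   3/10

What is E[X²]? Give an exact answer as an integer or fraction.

1106/15

E[X²] = (3/10)·25 + (1/6)·9 + (1/30)·25 + (2/15)·49 + (1/15)·100 + (3/10)·169
     = 1106/15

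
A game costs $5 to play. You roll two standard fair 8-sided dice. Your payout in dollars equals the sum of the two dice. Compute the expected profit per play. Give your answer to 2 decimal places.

$4.00

Distribution of the sum of the two dice: 2 w.p. 1/64, 3 w.p. 1/32, 4 w.p. 3/64, 5 w.p. 1/16, 6 w.p. 5/64, 7 w.p. 3/32, …
E[payout] = (1/64)·2 + (1/32)·3 + (3/64)·4 + (1/16)·5 + (5/64)·6 + (3/32)·7 + (7/64)·8 + (1/8)·9 + (7/64)·10 + (3/32)·11 + (5/64)·12 + (1/16)·13 + (3/64)·14 + (1/32)·15 + (1/64)·16 = 9
Expected profit = 9 − 5 = 4 ≈ $4.00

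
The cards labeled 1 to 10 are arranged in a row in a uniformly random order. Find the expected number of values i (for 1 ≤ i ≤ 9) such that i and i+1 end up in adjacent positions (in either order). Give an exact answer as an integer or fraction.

9/5

For each i ∈ {1,…,9}, let Xᵢ = 1 if i and i+1 are adjacent. P(Xᵢ=1) = 2·(10−1)!/10! = 2/10.
By linearity, E[ΣXᵢ] = (9)·(2/10) = 9/5.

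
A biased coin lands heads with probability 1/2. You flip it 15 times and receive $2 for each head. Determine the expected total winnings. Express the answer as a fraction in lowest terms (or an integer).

E[#heads] = 15·1/2 = 15/2 (linearity over flips).
E[winnings] = 2·15/2 = 15.

$15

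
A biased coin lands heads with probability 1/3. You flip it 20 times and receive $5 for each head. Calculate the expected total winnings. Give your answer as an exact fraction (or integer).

E[#heads] = 20·1/3 = 20/3 (linearity over flips).
E[winnings] = 5·20/3 = 100/3.

100/3 dollars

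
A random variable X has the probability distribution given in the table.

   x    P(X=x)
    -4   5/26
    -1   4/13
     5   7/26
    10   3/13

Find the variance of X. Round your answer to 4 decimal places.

E[X] = (5/26)·(-4) + (4/13)·(-1) + (7/26)·5 + (3/13)·10 = 67/26
E[X²] = (5/26)·16 + (4/13)·1 + (7/26)·25 + (3/13)·100 = 863/26
Var(X) = 863/26 − (67/26)² = 17949/676 ≈ 26.5518

26.5518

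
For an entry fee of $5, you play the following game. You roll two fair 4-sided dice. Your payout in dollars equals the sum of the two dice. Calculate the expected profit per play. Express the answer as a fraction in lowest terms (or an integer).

$0

Distribution of the sum of the two dice: 2 w.p. 1/16, 3 w.p. 1/8, 4 w.p. 3/16, 5 w.p. 1/4, 6 w.p. 3/16, 7 w.p. 1/8, …
E[payout] = (1/16)·2 + (1/8)·3 + (3/16)·4 + (1/4)·5 + (3/16)·6 + (1/8)·7 + (1/16)·8 = 5
Expected profit = 5 − 5 = 0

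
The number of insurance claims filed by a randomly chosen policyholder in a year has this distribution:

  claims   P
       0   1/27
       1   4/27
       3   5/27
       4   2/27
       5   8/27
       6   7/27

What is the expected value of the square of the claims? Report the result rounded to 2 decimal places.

19.74

E[X²] = (1/27)·0 + (4/27)·1 + (5/27)·9 + (2/27)·16 + (8/27)·25 + (7/27)·36
     = 533/27 ≈ 19.74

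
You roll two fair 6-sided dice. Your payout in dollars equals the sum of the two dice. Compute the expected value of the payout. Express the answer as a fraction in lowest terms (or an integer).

Distribution of the sum of the two dice: 2 w.p. 1/36, 3 w.p. 1/18, 4 w.p. 1/12, 5 w.p. 1/9, 6 w.p. 5/36, 7 w.p. 1/6, …
E[payout] = (1/36)·2 + (1/18)·3 + (1/12)·4 + (1/9)·5 + (5/36)·6 + (1/6)·7 + (5/36)·8 + (1/9)·9 + (1/12)·10 + (1/18)·11 + (1/36)·12 = 7

$7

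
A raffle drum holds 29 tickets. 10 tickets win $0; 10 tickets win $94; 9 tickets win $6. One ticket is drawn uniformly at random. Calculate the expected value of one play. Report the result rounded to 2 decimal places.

$34.28

E[payout] = (10/29)·0 + (10/29)·94 + (9/29)·6 = 994/29
≈ $34.28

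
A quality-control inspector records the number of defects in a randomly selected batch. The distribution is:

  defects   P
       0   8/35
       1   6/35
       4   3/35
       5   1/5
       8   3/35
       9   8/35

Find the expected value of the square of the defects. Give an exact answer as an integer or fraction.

1069/35

E[X²] = (8/35)·0 + (6/35)·1 + (3/35)·16 + (1/5)·25 + (3/35)·64 + (8/35)·81
     = 1069/35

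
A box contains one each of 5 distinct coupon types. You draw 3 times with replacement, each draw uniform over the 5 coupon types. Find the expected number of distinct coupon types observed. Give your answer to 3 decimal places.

2.440

Let Xⱼ=1 if type j appears at least once. P(Xⱼ=1) = 1 − ((5−1)/5)^3 = 61/125.
E[#distinct] = 5·61/125 = 61/25.
≈ 2.440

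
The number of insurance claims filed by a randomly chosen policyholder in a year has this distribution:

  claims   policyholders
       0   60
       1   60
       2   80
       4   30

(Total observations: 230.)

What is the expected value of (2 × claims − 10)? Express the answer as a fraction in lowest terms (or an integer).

-162/23

Total = 230, so P(claims=0) = 60/230, etc.
E[2x-10] = (6/23)·(-10) + (6/23)·(-8) + (8/23)·(-6) + (3/23)·(-2)
     = -162/23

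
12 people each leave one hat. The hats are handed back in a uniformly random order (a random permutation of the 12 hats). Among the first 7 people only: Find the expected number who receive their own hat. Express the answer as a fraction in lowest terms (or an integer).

7/12

Let Xᵢ = 1 if person i gets their own hat. For each i, P(Xᵢ=1) = 1/12.
By linearity of expectation, E[X₁+…+X_7] = 7·(1/12) = 7/12.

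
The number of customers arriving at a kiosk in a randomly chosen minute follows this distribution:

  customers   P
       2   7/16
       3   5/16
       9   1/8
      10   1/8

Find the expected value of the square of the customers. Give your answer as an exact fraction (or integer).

435/16

E[X²] = (7/16)·4 + (5/16)·9 + (1/8)·81 + (1/8)·100
     = 435/16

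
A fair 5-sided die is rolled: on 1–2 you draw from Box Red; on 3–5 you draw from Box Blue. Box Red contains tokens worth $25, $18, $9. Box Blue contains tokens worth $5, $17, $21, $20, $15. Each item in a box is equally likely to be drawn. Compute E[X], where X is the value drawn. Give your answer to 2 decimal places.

$16.29

E[X | Box Red] = (25 + 18 + 9)/3 = 52/3
E[X | Box Blue] = (5 + 17 + 21 + 20 + 15)/5 = 78/5
E[X] = (2/5)·52/3 + (3/5)·78/5 = 1222/75 ≈ 16.29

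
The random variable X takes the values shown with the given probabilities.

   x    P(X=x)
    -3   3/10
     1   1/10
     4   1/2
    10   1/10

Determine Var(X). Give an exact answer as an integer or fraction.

E[X] = (3/10)·(-3) + (1/10)·1 + (1/2)·4 + (1/10)·10 = 11/5
E[X²] = (3/10)·9 + (1/10)·1 + (1/2)·16 + (1/10)·100 = 104/5
Var(X) = 104/5 − (11/5)² = 399/25

399/25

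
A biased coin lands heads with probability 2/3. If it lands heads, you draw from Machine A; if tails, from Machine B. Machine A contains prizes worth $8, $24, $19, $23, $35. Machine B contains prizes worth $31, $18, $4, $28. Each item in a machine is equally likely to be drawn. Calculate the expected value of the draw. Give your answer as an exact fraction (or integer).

E[X | Machine A] = (8 + 24 + 19 + 23 + 35)/5 = 109/5
E[X | Machine B] = (31 + 18 + 4 + 28)/4 = 81/4
E[X] = (2/3)·109/5 + (1/3)·81/4 = 1277/60

1277/60 dollars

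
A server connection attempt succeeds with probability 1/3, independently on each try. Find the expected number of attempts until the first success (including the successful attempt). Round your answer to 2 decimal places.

3.00

For a geometric distribution, E[trials] = 1/p = 1/(1/3) = 3.
≈ 3.00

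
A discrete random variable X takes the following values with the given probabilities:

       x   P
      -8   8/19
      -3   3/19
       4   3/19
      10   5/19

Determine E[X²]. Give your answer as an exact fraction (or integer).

E[X²] = (8/19)·64 + (3/19)·9 + (3/19)·16 + (5/19)·100
     = 1087/19

1087/19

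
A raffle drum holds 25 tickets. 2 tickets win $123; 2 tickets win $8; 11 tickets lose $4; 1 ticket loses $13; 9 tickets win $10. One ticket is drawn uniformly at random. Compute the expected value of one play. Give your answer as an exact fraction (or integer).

59/5 dollars

E[payout] = (2/25)·123 + (2/25)·8 + (11/25)·(-4) + (1/25)·(-13) + (9/25)·10 = 59/5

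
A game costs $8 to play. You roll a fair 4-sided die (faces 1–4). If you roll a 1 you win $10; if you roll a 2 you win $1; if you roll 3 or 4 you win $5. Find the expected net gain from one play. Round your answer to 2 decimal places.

-$2.75

E[payout] = (1/4)·1 + (1/2)·5 + (1/4)·10 = 21/4
Expected profit = 21/4 − 8 = -11/4 ≈ -$2.75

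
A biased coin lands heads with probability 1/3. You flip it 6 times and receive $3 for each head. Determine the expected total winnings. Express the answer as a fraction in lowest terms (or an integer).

$6

E[#heads] = 6·1/3 = 2 (linearity over flips).
E[winnings] = 3·2 = 6.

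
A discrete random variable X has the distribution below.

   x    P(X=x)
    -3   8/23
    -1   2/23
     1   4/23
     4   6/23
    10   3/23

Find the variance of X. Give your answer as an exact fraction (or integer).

9878/529

E[X] = (8/23)·(-3) + (2/23)·(-1) + (4/23)·1 + (6/23)·4 + (3/23)·10 = 32/23
E[X²] = (8/23)·9 + (2/23)·1 + (4/23)·1 + (6/23)·16 + (3/23)·100 = 474/23
Var(X) = 474/23 − (32/23)² = 9878/529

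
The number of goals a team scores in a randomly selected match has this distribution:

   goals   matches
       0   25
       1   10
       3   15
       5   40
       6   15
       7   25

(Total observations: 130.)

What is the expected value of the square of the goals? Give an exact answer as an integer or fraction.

Total = 130, so P(goals=0) = 25/130, etc.
E[X²] = (5/26)·0 + (1/13)·1 + (3/26)·9 + (4/13)·25 + (3/26)·36 + (5/26)·49
     = 291/13

291/13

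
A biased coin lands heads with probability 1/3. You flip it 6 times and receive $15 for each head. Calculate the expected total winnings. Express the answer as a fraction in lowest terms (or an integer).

E[#heads] = 6·1/3 = 2 (linearity over flips).
E[winnings] = 15·2 = 30.

$30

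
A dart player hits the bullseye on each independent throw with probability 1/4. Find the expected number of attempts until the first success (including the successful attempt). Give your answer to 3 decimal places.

4.000

For a geometric distribution, E[trials] = 1/p = 1/(1/4) = 4.
≈ 4.000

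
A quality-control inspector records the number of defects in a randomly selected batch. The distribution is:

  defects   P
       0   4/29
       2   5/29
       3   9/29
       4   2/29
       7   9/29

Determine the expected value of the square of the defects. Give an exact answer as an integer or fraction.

574/29

E[X²] = (4/29)·0 + (5/29)·4 + (9/29)·9 + (2/29)·16 + (9/29)·49
     = 574/29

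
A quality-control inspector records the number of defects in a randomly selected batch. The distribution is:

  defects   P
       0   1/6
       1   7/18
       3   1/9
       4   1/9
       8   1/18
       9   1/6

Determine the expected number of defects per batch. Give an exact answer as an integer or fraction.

28/9

E[X] = (1/6)·0 + (7/18)·1 + (1/9)·3 + (1/9)·4 + (1/18)·8 + (1/6)·9
     = 28/9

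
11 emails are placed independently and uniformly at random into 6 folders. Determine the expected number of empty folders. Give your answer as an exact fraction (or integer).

Let Xⱼ=1 if folder j is empty. P(Xⱼ=1) = ((6-1)/6)^11 = 48828125/362797056.
By linearity, E[#empty] = 6·48828125/362797056 = 48828125/60466176.

48828125/60466176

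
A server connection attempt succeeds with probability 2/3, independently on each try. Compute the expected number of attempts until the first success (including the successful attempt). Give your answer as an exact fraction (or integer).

For a geometric distribution, E[trials] = 1/p = 1/(2/3) = 3/2.

3/2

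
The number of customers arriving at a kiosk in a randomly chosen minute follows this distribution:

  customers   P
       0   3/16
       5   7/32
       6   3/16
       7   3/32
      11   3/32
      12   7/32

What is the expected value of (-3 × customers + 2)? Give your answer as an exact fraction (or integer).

E[-3x+2] = (3/16)·2 + (7/32)·(-13) + (3/16)·(-16) + (3/32)·(-19) + (3/32)·(-31) + (7/32)·(-34)
     = -563/32

-563/32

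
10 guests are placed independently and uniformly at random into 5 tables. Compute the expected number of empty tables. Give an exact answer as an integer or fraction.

Let Xⱼ=1 if table j is empty. P(Xⱼ=1) = ((5-1)/5)^10 = 1048576/9765625.
By linearity, E[#empty] = 5·1048576/9765625 = 1048576/1953125.

1048576/1953125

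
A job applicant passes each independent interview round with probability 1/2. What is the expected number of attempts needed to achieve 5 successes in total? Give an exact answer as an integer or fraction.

By linearity (sum of 5 independent geometric waits), E[trials] = 5/p = 5/(1/2) = 10.

10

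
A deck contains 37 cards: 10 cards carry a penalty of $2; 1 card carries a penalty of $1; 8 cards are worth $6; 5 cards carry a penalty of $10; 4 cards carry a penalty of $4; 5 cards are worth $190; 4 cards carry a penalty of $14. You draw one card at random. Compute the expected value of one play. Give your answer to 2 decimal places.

$23.11

E[payout] = (10/37)·(-2) + (1/37)·(-1) + (8/37)·6 + (5/37)·(-10) + (4/37)·(-4) + (5/37)·190 + (4/37)·(-14) = 855/37
≈ $23.11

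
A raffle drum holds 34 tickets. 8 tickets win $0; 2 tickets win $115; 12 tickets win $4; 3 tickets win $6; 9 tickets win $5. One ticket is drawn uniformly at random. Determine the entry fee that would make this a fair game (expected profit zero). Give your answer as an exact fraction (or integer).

E[payout] = (8/34)·0 + (2/34)·115 + (12/34)·4 + (3/34)·6 + (9/34)·5 = 341/34
Fair fee = E[payout] = 341/34

341/34 dollars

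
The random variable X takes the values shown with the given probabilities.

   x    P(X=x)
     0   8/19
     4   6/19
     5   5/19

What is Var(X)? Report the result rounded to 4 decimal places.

4.9806

E[X] = (8/19)·0 + (6/19)·4 + (5/19)·5 = 49/19
E[X²] = (8/19)·0 + (6/19)·16 + (5/19)·25 = 221/19
Var(X) = 221/19 − (49/19)² = 1798/361 ≈ 4.9806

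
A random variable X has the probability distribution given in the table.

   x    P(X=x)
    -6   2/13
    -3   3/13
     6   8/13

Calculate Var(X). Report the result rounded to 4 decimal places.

E[X] = (2/13)·(-6) + (3/13)·(-3) + (8/13)·6 = 27/13
E[X²] = (2/13)·36 + (3/13)·9 + (8/13)·36 = 387/13
Var(X) = 387/13 − (27/13)² = 4302/169 ≈ 25.4556

25.4556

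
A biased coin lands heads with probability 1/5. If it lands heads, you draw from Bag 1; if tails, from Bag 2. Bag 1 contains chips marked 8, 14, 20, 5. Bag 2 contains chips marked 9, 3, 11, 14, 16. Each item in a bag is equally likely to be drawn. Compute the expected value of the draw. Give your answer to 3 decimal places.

E[X | Bag 1] = (8 + 14 + 20 + 5)/4 = 47/4
E[X | Bag 2] = (9 + 3 + 11 + 14 + 16)/5 = 53/5
E[X] = (1/5)·47/4 + (4/5)·53/5 = 1083/100 ≈ 10.830

10.830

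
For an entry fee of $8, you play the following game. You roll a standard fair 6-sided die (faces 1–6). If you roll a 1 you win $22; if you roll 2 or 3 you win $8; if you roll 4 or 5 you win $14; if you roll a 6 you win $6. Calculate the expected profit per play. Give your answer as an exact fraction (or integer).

E[payout] = (1/6)·6 + (1/3)·8 + (1/3)·14 + (1/6)·22 = 12
Expected profit = 12 − 8 = 4

$4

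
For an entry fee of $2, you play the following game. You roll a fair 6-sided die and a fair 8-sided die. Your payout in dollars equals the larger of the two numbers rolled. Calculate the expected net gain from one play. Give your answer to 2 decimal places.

$3.23

Distribution of the larger of the two numbers rolled: 1 w.p. 1/48, 2 w.p. 1/16, 3 w.p. 5/48, 4 w.p. 7/48, 5 w.p. 3/16, 6 w.p. 11/48, …
E[payout] = (1/48)·1 + (1/16)·2 + (5/48)·3 + (7/48)·4 + (3/16)·5 + (11/48)·6 + (1/8)·7 + (1/8)·8 = 251/48
Expected profit = 251/48 − 2 = 155/48 ≈ $3.23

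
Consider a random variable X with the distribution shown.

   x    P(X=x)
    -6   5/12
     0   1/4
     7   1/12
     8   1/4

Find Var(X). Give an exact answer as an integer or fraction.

5051/144

E[X] = (5/12)·(-6) + (1/4)·0 + (1/12)·7 + (1/4)·8 = 1/12
E[X²] = (5/12)·36 + (1/4)·0 + (1/12)·49 + (1/4)·64 = 421/12
Var(X) = 421/12 − (1/12)² = 5051/144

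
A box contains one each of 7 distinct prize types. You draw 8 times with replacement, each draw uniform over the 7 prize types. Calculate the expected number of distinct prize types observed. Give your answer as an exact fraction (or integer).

Let Xⱼ=1 if type j appears at least once. P(Xⱼ=1) = 1 − ((7−1)/7)^8 = 4085185/5764801.
E[#distinct] = 7·4085185/5764801 = 4085185/823543.

4085185/823543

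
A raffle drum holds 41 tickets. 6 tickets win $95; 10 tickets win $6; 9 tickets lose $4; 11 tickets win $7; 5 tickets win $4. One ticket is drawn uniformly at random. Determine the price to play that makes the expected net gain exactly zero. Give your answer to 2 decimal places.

$16.85

E[payout] = (6/41)·95 + (10/41)·6 + (9/41)·(-4) + (11/41)·7 + (5/41)·4 = 691/41
Fair fee = E[payout] = 691/41 ≈ $16.85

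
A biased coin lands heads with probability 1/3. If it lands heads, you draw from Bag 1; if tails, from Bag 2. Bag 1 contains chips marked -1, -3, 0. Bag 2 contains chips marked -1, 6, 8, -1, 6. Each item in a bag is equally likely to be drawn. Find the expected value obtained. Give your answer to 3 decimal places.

1.956

E[X | Bag 1] = (-1 − 3 + 0)/3 = -4/3
E[X | Bag 2] = (-1 + 6 + 8 − 1 + 6)/5 = 18/5
E[X] = (1/3)·(-4/3) + (2/3)·18/5 = 88/45 ≈ 1.956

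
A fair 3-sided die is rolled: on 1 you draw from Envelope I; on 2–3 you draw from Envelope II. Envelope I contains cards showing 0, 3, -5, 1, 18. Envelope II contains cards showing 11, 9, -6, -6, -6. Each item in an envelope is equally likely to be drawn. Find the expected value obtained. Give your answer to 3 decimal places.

1.400

E[X | Envelope I] = (0 + 3 − 5 + 1 + 18)/5 = 17/5
E[X | Envelope II] = (11 + 9 − 6 − 6 − 6)/5 = 2/5
E[X] = (1/3)·17/5 + (2/3)·2/5 = 7/5 ≈ 1.400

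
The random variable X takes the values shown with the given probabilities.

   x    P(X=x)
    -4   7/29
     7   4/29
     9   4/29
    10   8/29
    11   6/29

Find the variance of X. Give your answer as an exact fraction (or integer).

29458/841

E[X] = (7/29)·(-4) + (4/29)·7 + (4/29)·9 + (8/29)·10 + (6/29)·11 = 182/29
E[X²] = (7/29)·16 + (4/29)·49 + (4/29)·81 + (8/29)·100 + (6/29)·121 = 2158/29
Var(X) = 2158/29 − (182/29)² = 29458/841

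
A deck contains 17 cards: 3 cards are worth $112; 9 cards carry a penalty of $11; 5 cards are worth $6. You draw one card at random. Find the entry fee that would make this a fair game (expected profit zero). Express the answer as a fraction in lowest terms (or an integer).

267/17 dollars

E[payout] = (3/17)·112 + (9/17)·(-11) + (5/17)·6 = 267/17
Fair fee = E[payout] = 267/17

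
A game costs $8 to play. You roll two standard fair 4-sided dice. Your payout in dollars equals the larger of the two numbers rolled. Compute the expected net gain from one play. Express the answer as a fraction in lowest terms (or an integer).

-39/8 dollars

Distribution of the larger of the two numbers rolled: 1 w.p. 1/16, 2 w.p. 3/16, 3 w.p. 5/16, 4 w.p. 7/16
E[payout] = (1/16)·1 + (3/16)·2 + (5/16)·3 + (7/16)·4 = 25/8
Expected profit = 25/8 − 8 = -39/8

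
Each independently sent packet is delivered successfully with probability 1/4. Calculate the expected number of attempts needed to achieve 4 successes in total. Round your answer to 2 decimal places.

By linearity (sum of 4 independent geometric waits), E[trials] = 4/p = 4/(1/4) = 16.
≈ 16.00

16.00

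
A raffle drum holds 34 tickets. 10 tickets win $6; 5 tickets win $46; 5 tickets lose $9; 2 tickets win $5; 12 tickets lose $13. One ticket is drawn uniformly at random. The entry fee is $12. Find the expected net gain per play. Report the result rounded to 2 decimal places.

E[payout] = (10/34)·6 + (5/34)·46 + (5/34)·(-9) + (2/34)·5 + (12/34)·(-13) = 99/34
Expected profit = 99/34 − 12 = -309/34 ≈ -$9.09

-$9.09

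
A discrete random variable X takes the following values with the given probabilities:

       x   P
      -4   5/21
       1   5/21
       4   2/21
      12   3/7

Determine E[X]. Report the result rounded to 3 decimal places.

4.810

E[X] = (5/21)·(-4) + (5/21)·1 + (2/21)·4 + (3/7)·12
     = 101/21 ≈ 4.810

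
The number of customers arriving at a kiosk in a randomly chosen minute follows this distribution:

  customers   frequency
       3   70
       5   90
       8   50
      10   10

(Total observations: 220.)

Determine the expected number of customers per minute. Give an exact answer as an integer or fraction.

58/11

Total = 220, so P(customers=3) = 70/220, etc.
E[X] = (7/22)·3 + (9/22)·5 + (5/22)·8 + (1/22)·10
     = 58/11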